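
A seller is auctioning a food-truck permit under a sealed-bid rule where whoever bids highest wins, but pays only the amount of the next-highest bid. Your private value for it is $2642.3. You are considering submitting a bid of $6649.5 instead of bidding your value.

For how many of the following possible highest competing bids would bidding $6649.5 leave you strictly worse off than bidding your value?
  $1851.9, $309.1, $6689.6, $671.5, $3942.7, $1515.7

1

The deviation hurts exactly when the highest competing bid lies strictly between $2642.3 and $6649.5 — overbidding then wins at a price above your value.
$1851.9: below both → same outcome either way.
$309.1: below both → same outcome either way.
$6689.6: above both → same outcome either way.
$671.5: below both → same outcome either way.
$3942.7: inside the interval → strictly worse (loss $1300.4).
$1515.7: below both → same outcome either way.
Count: 1.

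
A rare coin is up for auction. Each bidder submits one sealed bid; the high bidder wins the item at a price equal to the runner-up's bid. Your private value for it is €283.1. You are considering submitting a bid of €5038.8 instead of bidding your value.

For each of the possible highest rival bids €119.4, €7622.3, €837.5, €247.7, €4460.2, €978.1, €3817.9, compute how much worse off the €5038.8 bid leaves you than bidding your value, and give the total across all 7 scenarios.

€8961.3

The deviation costs you only when the competing bid falls strictly between €283.1 and €5038.8; elsewhere both bids give the same outcome.
€119.4: outcomes coincide → loss €0.
€7622.3: outcomes coincide → loss €0.
€837.5: truthful payoff €0, deviation payoff −€554.4 → loss €554.4.
€247.7: outcomes coincide → loss €0.
€4460.2: truthful payoff €0, deviation payoff −€4177.1 → loss €4177.1.
€978.1: truthful payoff €0, deviation payoff −€695 → loss €695.
€3817.9: truthful payoff €0, deviation payoff −€3534.8 → loss €3534.8.
Total loss = €554.4 + €4177.1 + €695 + €3534.8 = €8961.3.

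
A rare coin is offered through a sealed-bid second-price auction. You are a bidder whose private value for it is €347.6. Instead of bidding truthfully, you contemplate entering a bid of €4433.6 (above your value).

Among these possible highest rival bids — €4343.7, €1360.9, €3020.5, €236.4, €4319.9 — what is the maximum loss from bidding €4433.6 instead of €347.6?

€4343.7: truthful gives €0, deviation gives −€3996.1 → loss €3996.1.
€1360.9: truthful gives €0, deviation gives −€1013.3 → loss €1013.3.
€3020.5: truthful gives €0, deviation gives −€2672.9 → loss €2672.9.
€236.4: same outcome either way → loss €0.
€4319.9: truthful gives €0, deviation gives −€3972.3 → loss €3972.3.
Maximum loss: €3996.1.

€3996.1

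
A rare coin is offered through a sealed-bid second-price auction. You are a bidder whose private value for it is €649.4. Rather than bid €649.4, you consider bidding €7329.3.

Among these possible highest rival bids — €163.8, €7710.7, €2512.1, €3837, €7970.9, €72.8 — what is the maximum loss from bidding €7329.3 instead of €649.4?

€163.8: same outcome either way → loss €0.
€7710.7: same outcome either way → loss €0.
€2512.1: truthful gives €0, deviation gives −€1862.7 → loss €1862.7.
€3837: truthful gives €0, deviation gives −€3187.6 → loss €3187.6.
€7970.9: same outcome either way → loss €0.
€72.8: same outcome either way → loss €0.
Maximum loss: €3187.6.

€3187.6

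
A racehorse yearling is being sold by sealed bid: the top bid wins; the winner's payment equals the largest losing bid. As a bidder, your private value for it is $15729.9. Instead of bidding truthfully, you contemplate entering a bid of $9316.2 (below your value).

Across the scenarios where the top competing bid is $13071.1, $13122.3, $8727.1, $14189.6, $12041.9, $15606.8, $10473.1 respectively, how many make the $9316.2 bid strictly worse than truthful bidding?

6

The deviation hurts exactly when the highest competing bid lies strictly between $9316.2 and $15729.9 — underbidding then forfeits a profitable win.
$13071.1: inside the interval → strictly worse (loss $2658.8).
$13122.3: inside the interval → strictly worse (loss $2607.6).
$8727.1: below both → same outcome either way.
$14189.6: inside the interval → strictly worse (loss $1540.3).
$12041.9: inside the interval → strictly worse (loss $3688).
$15606.8: inside the interval → strictly worse (loss $123.1).
$10473.1: inside the interval → strictly worse (loss $5256.8).
Count: 6.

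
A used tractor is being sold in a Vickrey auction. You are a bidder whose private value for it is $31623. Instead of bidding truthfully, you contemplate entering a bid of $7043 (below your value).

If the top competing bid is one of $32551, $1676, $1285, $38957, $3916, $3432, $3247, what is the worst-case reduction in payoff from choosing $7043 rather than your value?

$0

$32551: same outcome either way → loss $0.
$1676: same outcome either way → loss $0.
$1285: same outcome either way → loss $0.
$38957: same outcome either way → loss $0.
$3916: same outcome either way → loss $0.
$3432: same outcome either way → loss $0.
$3247: same outcome either way → loss $0.
Maximum loss: $0.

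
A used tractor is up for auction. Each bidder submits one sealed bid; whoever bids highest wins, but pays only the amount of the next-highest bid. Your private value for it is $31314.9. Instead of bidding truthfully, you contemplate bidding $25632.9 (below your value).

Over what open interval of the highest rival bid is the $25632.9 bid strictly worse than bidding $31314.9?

If the competing bid is below $25632.9, both bids win at the same price — no difference.
If it is above $31314.9, both bids lose — no difference.
If it lies strictly between $25632.9 and $31314.9, bidding your value wins at a price below your value (positive payoff) while bidding $25632.9 loses (payoff 0).
So the deviation strictly hurts on the open interval ($25632.9, $31314.9).

($25632.9, $31314.9)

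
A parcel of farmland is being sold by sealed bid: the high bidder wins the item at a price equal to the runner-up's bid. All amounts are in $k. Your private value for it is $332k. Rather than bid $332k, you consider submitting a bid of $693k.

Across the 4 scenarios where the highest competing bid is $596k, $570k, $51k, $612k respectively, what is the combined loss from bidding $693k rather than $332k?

$782k

The deviation costs you only when the competing bid falls strictly between $332k and $693k; elsewhere both bids give the same outcome.
$596k: truthful payoff $0k, deviation payoff −$264k → loss $264k.
$570k: truthful payoff $0k, deviation payoff −$238k → loss $238k.
$51k: outcomes coincide → loss $0k.
$612k: truthful payoff $0k, deviation payoff −$280k → loss $280k.
Total loss = $264k + $238k + $280k = $782k.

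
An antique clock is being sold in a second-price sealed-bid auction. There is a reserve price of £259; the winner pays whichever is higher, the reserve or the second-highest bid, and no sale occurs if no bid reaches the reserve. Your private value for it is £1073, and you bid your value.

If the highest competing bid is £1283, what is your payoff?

£0

Your bid £1073 is below the highest competing bid £1283, so you lose. Payoff £0.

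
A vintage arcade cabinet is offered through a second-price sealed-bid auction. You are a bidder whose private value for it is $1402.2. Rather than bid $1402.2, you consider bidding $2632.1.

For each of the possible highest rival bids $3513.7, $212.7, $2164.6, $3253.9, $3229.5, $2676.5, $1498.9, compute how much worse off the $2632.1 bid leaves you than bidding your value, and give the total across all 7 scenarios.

The deviation costs you only when the competing bid falls strictly between $1402.2 and $2632.1; elsewhere both bids give the same outcome.
$3513.7: outcomes coincide → loss $0.
$212.7: outcomes coincide → loss $0.
$2164.6: truthful payoff $0, deviation payoff −$762.4 → loss $762.4.
$3253.9: outcomes coincide → loss $0.
$3229.5: outcomes coincide → loss $0.
$2676.5: outcomes coincide → loss $0.
$1498.9: truthful payoff $0, deviation payoff −$96.7 → loss $96.7.
Total loss = $762.4 + $96.7 = $859.1.

$859.1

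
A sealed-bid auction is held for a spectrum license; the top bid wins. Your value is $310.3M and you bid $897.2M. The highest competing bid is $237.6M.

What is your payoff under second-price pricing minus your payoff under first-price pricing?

You have the highest bid, so you win under either rule.
Second-price: pay $237.6M → payoff $72.7M.
First-price: pay your own bid $897.2M → payoff −$586.9M.
Difference = $72.7M − (−$586.9M) = $659.6M.

$659.6M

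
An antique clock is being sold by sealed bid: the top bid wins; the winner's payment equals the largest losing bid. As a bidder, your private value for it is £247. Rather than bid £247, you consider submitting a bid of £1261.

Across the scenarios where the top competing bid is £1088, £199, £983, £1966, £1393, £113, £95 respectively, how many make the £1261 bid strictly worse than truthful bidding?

2

The deviation hurts exactly when the highest competing bid lies strictly between £247 and £1261 — overbidding then wins at a price above your value.
£1088: inside the interval → strictly worse (loss £841).
£199: below both → same outcome either way.
£983: inside the interval → strictly worse (loss £736).
£1966: above both → same outcome either way.
£1393: above both → same outcome either way.
£113: below both → same outcome either way.
£95: below both → same outcome either way.
Count: 2.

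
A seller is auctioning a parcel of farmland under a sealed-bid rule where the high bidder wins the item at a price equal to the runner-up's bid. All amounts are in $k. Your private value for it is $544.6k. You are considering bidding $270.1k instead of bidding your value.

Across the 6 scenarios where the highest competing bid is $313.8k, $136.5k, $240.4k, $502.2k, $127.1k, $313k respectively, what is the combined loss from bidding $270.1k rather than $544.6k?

The deviation costs you only when the competing bid falls strictly between $270.1k and $544.6k; elsewhere both bids give the same outcome.
$313.8k: truthful payoff $230.8k, deviation payoff $0k → loss $230.8k.
$136.5k: outcomes coincide → loss $0k.
$240.4k: outcomes coincide → loss $0k.
$502.2k: truthful payoff $42.4k, deviation payoff $0k → loss $42.4k.
$127.1k: outcomes coincide → loss $0k.
$313k: truthful payoff $231.6k, deviation payoff $0k → loss $231.6k.
Total loss = $230.8k + $42.4k + $231.6k = $504.8k.

$504.8k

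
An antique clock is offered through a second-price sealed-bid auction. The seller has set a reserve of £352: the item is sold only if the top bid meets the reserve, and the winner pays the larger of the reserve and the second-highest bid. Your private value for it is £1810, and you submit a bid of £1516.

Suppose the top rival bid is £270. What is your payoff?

£1458

Your bid £1516 is the highest and exceeds the reserve.
Price = max(second-highest bid, reserve) = max(£270, £352) = £352.
Payoff = £1810 − £352 = £1458.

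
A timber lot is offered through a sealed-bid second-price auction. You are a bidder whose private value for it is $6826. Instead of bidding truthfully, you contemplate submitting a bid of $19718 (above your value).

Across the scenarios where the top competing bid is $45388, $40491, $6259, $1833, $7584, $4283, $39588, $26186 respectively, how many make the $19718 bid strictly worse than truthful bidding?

1

The deviation hurts exactly when the highest competing bid lies strictly between $6826 and $19718 — overbidding then wins at a price above your value.
$45388: above both → same outcome either way.
$40491: above both → same outcome either way.
$6259: below both → same outcome either way.
$1833: below both → same outcome either way.
$7584: inside the interval → strictly worse (loss $758).
$4283: below both → same outcome either way.
$39588: above both → same outcome either way.
$26186: above both → same outcome either way.
Count: 1.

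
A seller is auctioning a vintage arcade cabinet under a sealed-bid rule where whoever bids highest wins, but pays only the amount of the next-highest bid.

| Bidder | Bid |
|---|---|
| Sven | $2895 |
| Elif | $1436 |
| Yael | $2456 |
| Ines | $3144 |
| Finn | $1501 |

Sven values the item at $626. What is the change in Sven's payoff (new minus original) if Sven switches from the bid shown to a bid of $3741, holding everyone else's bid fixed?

The highest bid among the other bidders is $3144; Sven's bid doesn't change that.
Original bid $2895: Sven is not highest (top rival bid is $3144); payoff $0.
Alternative bid $3741: Sven is highest, pays the top rival bid $3144; payoff $626 − $3144 = −$2518.
Change in payoff = −$2518 − ($0) = −$2518.

−$2518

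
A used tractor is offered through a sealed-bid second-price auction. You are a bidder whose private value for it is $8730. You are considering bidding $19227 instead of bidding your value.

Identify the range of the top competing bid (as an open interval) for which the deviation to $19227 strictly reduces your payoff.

($8730, $19227)

If the competing bid is below $8730, both bids win at the same price — no difference.
If it is above $19227, both bids lose — no difference.
If it lies strictly between $8730 and $19227, bidding your value loses (payoff 0) while bidding $19227 wins at a price above your value (payoff negative).
So the deviation strictly hurts on the open interval ($8730, $19227).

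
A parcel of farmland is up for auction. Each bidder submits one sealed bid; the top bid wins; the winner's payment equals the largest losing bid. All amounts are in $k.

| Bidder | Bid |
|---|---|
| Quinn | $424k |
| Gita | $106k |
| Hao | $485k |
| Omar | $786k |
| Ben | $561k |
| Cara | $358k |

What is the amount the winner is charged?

$561k

Highest bid: Omar at $786k, so Omar wins.
Second-highest bid: Ben at $561k — that is the price the winner pays.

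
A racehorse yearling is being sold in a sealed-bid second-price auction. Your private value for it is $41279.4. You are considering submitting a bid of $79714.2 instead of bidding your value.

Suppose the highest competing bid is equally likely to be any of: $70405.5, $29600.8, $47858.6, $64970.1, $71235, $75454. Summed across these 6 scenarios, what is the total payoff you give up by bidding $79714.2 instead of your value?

The deviation costs you only when the competing bid falls strictly between $41279.4 and $79714.2; elsewhere both bids give the same outcome.
$70405.5: truthful payoff $0, deviation payoff −$29126.1 → loss $29126.1.
$29600.8: outcomes coincide → loss $0.
$47858.6: truthful payoff $0, deviation payoff −$6579.2 → loss $6579.2.
$64970.1: truthful payoff $0, deviation payoff −$23690.7 → loss $23690.7.
$71235: truthful payoff $0, deviation payoff −$29955.6 → loss $29955.6.
$75454: truthful payoff $0, deviation payoff −$34174.6 → loss $34174.6.
Total loss = $29126.1 + $6579.2 + $23690.7 + $29955.6 + $34174.6 = $123526.2.

$123526.2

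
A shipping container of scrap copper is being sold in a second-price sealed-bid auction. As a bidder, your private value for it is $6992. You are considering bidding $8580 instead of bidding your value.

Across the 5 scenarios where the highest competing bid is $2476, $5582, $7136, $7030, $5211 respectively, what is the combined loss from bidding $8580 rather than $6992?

The deviation costs you only when the competing bid falls strictly between $6992 and $8580; elsewhere both bids give the same outcome.
$2476: outcomes coincide → loss $0.
$5582: outcomes coincide → loss $0.
$7136: truthful payoff $0, deviation payoff −$144 → loss $144.
$7030: truthful payoff $0, deviation payoff −$38 → loss $38.
$5211: outcomes coincide → loss $0.
Total loss = $144 + $38 = $182.

$182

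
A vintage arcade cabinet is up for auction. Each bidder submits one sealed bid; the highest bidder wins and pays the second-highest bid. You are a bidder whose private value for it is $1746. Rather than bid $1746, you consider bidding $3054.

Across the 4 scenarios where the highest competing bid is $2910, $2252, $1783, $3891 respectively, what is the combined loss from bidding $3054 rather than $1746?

$1707

The deviation costs you only when the competing bid falls strictly between $1746 and $3054; elsewhere both bids give the same outcome.
$2910: truthful payoff $0, deviation payoff −$1164 → loss $1164.
$2252: truthful payoff $0, deviation payoff −$506 → loss $506.
$1783: truthful payoff $0, deviation payoff −$37 → loss $37.
$3891: outcomes coincide → loss $0.
Total loss = $1164 + $506 + $37 = $1707.
Truthful bidding weakly dominates here: raising your bid can only win items priced above your value, and lowering it can only forfeit items priced below.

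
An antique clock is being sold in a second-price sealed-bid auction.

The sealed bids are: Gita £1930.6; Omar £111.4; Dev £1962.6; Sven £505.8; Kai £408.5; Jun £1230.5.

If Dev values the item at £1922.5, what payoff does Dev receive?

−£8.1

Highest bid: Dev at £1962.6, so Dev wins.
Second-highest bid: Gita at £1930.6 — that is the price the winner pays.
Dev's payoff = value − price = £1922.5 − £1930.6 = −£8.1.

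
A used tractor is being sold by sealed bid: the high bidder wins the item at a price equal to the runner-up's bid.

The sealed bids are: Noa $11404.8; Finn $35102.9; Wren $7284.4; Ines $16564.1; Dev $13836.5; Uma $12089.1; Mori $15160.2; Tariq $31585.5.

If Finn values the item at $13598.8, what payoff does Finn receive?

Highest bid: Finn at $35102.9, so Finn wins.
Second-highest bid: Tariq at $31585.5 — that is the price the winner pays.
Finn's payoff = value − price = $13598.8 − $31585.5 = −$17986.7.

−$17986.7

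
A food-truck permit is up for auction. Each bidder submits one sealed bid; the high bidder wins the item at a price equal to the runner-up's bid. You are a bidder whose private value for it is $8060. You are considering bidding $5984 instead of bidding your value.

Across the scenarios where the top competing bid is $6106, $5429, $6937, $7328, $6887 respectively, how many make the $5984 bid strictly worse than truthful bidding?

4

The deviation hurts exactly when the highest competing bid lies strictly between $5984 and $8060 — underbidding then forfeits a profitable win.
$6106: inside the interval → strictly worse (loss $1954).
$5429: below both → same outcome either way.
$6937: inside the interval → strictly worse (loss $1123).
$7328: inside the interval → strictly worse (loss $732).
$6887: inside the interval → strictly worse (loss $1173).
Count: 4.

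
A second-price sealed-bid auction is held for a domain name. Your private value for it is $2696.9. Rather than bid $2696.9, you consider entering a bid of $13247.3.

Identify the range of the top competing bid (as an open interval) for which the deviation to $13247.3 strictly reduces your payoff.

If the competing bid is below $2696.9, both bids win at the same price — no difference.
If it is above $13247.3, both bids lose — no difference.
If it lies strictly between $2696.9 and $13247.3, bidding your value loses (payoff 0) while bidding $13247.3 wins at a price above your value (payoff negative).
So the deviation strictly hurts on the open interval ($2696.9, $13247.3).
Truthful bidding weakly dominates here: raising your bid can only win items priced above your value, and lowering it can only forfeit items priced below.

($2696.9, $13247.3)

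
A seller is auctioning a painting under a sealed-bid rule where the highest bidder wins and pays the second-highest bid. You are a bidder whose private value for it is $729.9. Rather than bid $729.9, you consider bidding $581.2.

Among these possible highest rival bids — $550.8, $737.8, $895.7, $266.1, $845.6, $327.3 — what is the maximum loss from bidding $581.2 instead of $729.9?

$550.8: same outcome either way → loss $0.
$737.8: same outcome either way → loss $0.
$895.7: same outcome either way → loss $0.
$266.1: same outcome either way → loss $0.
$845.6: same outcome either way → loss $0.
$327.3: same outcome either way → loss $0.
Maximum loss: $0.

$0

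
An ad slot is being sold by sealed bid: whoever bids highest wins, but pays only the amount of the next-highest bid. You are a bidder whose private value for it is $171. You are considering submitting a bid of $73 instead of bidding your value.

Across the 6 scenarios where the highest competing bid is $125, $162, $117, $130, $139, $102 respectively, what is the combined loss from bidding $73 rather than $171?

The deviation costs you only when the competing bid falls strictly between $73 and $171; elsewhere both bids give the same outcome.
$125: truthful payoff $46, deviation payoff $0 → loss $46.
$162: truthful payoff $9, deviation payoff $0 → loss $9.
$117: truthful payoff $54, deviation payoff $0 → loss $54.
$130: truthful payoff $41, deviation payoff $0 → loss $41.
$139: truthful payoff $32, deviation payoff $0 → loss $32.
$102: truthful payoff $69, deviation payoff $0 → loss $69.
Total loss = $46 + $9 + $54 + $41 + $32 + $69 = $251.

$251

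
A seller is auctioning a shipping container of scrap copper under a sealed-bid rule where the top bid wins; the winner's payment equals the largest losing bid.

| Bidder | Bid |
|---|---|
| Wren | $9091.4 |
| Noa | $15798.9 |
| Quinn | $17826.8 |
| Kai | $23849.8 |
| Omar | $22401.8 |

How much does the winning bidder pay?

$22401.8

Highest bid: Kai at $23849.8, so Kai wins.
Second-highest bid: Omar at $22401.8 — that is the price the winner pays.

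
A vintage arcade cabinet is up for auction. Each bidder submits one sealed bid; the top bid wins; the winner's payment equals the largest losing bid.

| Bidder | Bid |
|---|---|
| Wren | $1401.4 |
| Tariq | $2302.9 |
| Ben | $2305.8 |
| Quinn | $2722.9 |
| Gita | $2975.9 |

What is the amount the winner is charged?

$2722.9

Highest bid: Gita at $2975.9, so Gita wins.
Second-highest bid: Quinn at $2722.9 — that is the price the winner pays.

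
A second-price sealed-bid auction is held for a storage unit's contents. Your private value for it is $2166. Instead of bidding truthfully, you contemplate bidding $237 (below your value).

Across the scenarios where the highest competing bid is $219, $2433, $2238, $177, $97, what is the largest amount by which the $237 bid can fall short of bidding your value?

$219: same outcome either way → loss $0.
$2433: same outcome either way → loss $0.
$2238: same outcome either way → loss $0.
$177: same outcome either way → loss $0.
$97: same outcome either way → loss $0.
Maximum loss: $0.

$0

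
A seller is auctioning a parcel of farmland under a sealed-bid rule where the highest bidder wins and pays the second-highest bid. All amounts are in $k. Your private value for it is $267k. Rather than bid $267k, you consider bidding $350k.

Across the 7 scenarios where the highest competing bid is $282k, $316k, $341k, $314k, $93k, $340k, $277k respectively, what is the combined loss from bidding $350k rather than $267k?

The deviation costs you only when the competing bid falls strictly between $267k and $350k; elsewhere both bids give the same outcome.
$282k: truthful payoff $0k, deviation payoff −$15k → loss $15k.
$316k: truthful payoff $0k, deviation payoff −$49k → loss $49k.
$341k: truthful payoff $0k, deviation payoff −$74k → loss $74k.
$314k: truthful payoff $0k, deviation payoff −$47k → loss $47k.
$93k: outcomes coincide → loss $0k.
$340k: truthful payoff $0k, deviation payoff −$73k → loss $73k.
$277k: truthful payoff $0k, deviation payoff −$10k → loss $10k.
Total loss = $15k + $49k + $74k + $47k + $73k + $10k = $268k.

$268k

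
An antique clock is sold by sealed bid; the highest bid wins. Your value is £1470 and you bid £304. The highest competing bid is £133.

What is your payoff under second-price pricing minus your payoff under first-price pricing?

£171

You have the highest bid, so you win under either rule.
Second-price: pay £133 → payoff £1337.
First-price: pay your own bid £304 → payoff £1166.
Difference = £1337 − (£1166) = £171.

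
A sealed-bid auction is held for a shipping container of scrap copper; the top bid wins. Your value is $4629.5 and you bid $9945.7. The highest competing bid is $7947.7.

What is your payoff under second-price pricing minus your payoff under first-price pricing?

You have the highest bid, so you win under either rule.
Second-price: pay $7947.7 → payoff −$3318.2.
First-price: pay your own bid $9945.7 → payoff −$5316.2.
Difference = −$3318.2 − (−$5316.2) = $1998.

$1998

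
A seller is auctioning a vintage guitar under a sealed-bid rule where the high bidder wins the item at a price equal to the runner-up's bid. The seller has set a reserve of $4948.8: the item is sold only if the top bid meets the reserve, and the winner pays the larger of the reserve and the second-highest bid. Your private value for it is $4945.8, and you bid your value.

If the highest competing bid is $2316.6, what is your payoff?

Your bid $4945.8 is the highest bid but falls below the reserve $4948.8, so the item goes unsold. Payoff $0.

$0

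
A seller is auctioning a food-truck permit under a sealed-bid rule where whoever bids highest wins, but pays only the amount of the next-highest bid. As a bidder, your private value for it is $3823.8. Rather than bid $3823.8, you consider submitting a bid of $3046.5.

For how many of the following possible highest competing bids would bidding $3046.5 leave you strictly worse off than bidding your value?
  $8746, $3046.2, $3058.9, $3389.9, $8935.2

2

The deviation hurts exactly when the highest competing bid lies strictly between $3046.5 and $3823.8 — underbidding then forfeits a profitable win.
$8746: above both → same outcome either way.
$3046.2: below both → same outcome either way.
$3058.9: inside the interval → strictly worse (loss $764.9).
$3389.9: inside the interval → strictly worse (loss $433.9).
$8935.2: above both → same outcome either way.
Count: 2.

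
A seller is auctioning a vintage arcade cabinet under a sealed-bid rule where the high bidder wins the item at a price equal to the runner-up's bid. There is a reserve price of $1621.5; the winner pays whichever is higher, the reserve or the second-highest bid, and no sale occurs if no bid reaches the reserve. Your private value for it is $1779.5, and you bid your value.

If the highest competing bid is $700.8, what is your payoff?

$158

Your bid $1779.5 is the highest and exceeds the reserve.
Price = max(second-highest bid, reserve) = max($700.8, $1621.5) = $1621.5.
Payoff = $1779.5 − $1621.5 = $158.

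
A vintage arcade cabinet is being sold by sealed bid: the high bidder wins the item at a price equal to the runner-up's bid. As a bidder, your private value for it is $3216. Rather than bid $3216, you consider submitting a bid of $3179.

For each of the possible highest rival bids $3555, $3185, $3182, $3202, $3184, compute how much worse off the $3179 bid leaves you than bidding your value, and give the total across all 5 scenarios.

The deviation costs you only when the competing bid falls strictly between $3179 and $3216; elsewhere both bids give the same outcome.
$3555: outcomes coincide → loss $0.
$3185: truthful payoff $31, deviation payoff $0 → loss $31.
$3182: truthful payoff $34, deviation payoff $0 → loss $34.
$3202: truthful payoff $14, deviation payoff $0 → loss $14.
$3184: truthful payoff $32, deviation payoff $0 → loss $32.
Total loss = $31 + $34 + $14 + $32 = $111.

$111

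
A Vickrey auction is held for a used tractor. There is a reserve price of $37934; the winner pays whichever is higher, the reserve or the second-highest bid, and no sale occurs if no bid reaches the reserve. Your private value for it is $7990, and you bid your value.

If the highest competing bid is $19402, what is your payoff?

$0

Your bid $7990 is below the highest competing bid $19402, so you lose. Payoff $0.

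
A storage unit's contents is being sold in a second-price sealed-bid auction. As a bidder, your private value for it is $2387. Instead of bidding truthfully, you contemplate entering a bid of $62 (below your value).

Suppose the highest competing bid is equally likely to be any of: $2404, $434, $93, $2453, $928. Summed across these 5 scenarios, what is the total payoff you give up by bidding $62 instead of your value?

The deviation costs you only when the competing bid falls strictly between $62 and $2387; elsewhere both bids give the same outcome.
$2404: outcomes coincide → loss $0.
$434: truthful payoff $1953, deviation payoff $0 → loss $1953.
$93: truthful payoff $2294, deviation payoff $0 → loss $2294.
$2453: outcomes coincide → loss $0.
$928: truthful payoff $1459, deviation payoff $0 → loss $1459.
Total loss = $1953 + $2294 + $1459 = $5706.

$5706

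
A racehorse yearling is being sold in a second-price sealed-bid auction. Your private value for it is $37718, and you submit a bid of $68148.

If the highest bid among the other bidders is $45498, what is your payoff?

Your bid $68148 exceeds the highest competing bid $45498, so you win.
In a second-price auction the winner pays the second-highest bid, $45498.
Payoff = value − price = $37718 − $45498 = −$7780.

−$7780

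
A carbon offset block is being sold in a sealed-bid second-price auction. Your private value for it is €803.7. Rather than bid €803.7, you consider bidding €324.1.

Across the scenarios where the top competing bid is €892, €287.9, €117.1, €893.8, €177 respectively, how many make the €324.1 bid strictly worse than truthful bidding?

0

The deviation hurts exactly when the highest competing bid lies strictly between €324.1 and €803.7 — underbidding then forfeits a profitable win.
€892: above both → same outcome either way.
€287.9: below both → same outcome either way.
€117.1: below both → same outcome either way.
€893.8: above both → same outcome either way.
€177: below both → same outcome either way.
Count: 0.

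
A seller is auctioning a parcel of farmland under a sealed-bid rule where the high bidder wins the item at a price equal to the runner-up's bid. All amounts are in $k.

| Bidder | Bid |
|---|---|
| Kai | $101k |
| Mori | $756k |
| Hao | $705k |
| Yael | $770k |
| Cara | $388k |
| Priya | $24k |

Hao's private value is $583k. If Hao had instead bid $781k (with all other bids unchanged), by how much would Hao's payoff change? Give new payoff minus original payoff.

−$187k

The highest bid among the other bidders is $770k; Hao's bid doesn't change that.
Original bid $705k: Hao is not highest (top rival bid is $770k); payoff $0k.
Alternative bid $781k: Hao is highest, pays the top rival bid $770k; payoff $583k − $770k = −$187k.
Change in payoff = −$187k − ($0k) = −$187k.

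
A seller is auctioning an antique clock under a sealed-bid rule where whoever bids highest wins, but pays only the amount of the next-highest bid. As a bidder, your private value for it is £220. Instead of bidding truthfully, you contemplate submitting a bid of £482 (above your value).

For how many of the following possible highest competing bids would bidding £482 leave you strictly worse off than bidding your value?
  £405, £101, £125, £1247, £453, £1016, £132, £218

2

The deviation hurts exactly when the highest competing bid lies strictly between £220 and £482 — overbidding then wins at a price above your value.
£405: inside the interval → strictly worse (loss £185).
£101: below both → same outcome either way.
£125: below both → same outcome either way.
£1247: above both → same outcome either way.
£453: inside the interval → strictly worse (loss £233).
£1016: above both → same outcome either way.
£132: below both → same outcome either way.
£218: below both → same outcome either way.
Count: 2.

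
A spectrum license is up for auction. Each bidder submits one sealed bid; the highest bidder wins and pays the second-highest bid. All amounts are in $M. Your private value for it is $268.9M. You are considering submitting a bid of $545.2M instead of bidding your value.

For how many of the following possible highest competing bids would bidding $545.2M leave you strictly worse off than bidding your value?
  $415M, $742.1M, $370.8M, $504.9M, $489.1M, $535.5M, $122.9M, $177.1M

5

The deviation hurts exactly when the highest competing bid lies strictly between $268.9M and $545.2M — overbidding then wins at a price above your value.
$415M: inside the interval → strictly worse (loss $146.1M).
$742.1M: above both → same outcome either way.
$370.8M: inside the interval → strictly worse (loss $101.9M).
$504.9M: inside the interval → strictly worse (loss $236M).
$489.1M: inside the interval → strictly worse (loss $220.2M).
$535.5M: inside the interval → strictly worse (loss $266.6M).
$122.9M: below both → same outcome either way.
$177.1M: below both → same outcome either way.
Count: 5.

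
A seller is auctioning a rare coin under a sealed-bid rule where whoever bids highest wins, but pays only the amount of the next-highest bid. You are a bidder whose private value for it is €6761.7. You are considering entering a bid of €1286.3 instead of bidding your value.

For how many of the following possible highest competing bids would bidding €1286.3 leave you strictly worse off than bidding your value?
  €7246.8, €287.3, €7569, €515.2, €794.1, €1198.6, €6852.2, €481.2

0

The deviation hurts exactly when the highest competing bid lies strictly between €1286.3 and €6761.7 — underbidding then forfeits a profitable win.
€7246.8: above both → same outcome either way.
€287.3: below both → same outcome either way.
€7569: above both → same outcome either way.
€515.2: below both → same outcome either way.
€794.1: below both → same outcome either way.
€1198.6: below both → same outcome either way.
€6852.2: above both → same outcome either way.
€481.2: below both → same outcome either way.
Count: 0.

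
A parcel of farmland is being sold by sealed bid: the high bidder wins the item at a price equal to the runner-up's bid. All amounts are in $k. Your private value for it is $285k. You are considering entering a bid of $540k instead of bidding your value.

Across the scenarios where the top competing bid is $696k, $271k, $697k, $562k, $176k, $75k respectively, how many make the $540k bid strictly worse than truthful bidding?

The deviation hurts exactly when the highest competing bid lies strictly between $285k and $540k — overbidding then wins at a price above your value.
$696k: above both → same outcome either way.
$271k: below both → same outcome either way.
$697k: above both → same outcome either way.
$562k: above both → same outcome either way.
$176k: below both → same outcome either way.
$75k: below both → same outcome either way.
Count: 0.

0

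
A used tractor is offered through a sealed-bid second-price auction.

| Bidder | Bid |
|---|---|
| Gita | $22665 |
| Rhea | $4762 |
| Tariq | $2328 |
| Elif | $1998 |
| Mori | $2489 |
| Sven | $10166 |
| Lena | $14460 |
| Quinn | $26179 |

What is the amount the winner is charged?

$22665

Highest bid: Quinn at $26179, so Quinn wins.
Second-highest bid: Gita at $22665 — that is the price the winner pays.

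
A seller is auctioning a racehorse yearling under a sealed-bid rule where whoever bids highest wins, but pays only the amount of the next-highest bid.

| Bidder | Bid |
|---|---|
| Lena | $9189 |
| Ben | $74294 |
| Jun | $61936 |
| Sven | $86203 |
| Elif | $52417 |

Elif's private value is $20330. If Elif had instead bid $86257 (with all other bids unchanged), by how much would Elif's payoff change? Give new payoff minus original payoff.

The highest bid among the other bidders is $86203; Elif's bid doesn't change that.
Original bid $52417: Elif is not highest (top rival bid is $86203); payoff $0.
Alternative bid $86257: Elif is highest, pays the top rival bid $86203; payoff $20330 − $86203 = −$65873.
Change in payoff = −$65873 − ($0) = −$65873.

−$65873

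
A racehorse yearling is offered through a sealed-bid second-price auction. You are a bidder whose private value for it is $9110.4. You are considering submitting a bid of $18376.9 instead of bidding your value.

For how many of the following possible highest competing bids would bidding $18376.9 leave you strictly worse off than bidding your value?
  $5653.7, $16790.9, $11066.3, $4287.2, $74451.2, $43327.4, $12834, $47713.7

3

The deviation hurts exactly when the highest competing bid lies strictly between $9110.4 and $18376.9 — overbidding then wins at a price above your value.
$5653.7: below both → same outcome either way.
$16790.9: inside the interval → strictly worse (loss $7680.5).
$11066.3: inside the interval → strictly worse (loss $1955.9).
$4287.2: below both → same outcome either way.
$74451.2: above both → same outcome either way.
$43327.4: above both → same outcome either way.
$12834: inside the interval → strictly worse (loss $3723.6).
$47713.7: above both → same outcome either way.
Count: 3.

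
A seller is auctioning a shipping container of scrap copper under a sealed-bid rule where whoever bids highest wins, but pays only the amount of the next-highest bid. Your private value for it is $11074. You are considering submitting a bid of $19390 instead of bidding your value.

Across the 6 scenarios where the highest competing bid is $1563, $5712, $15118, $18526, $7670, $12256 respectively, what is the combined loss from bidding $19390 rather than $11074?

$12678

The deviation costs you only when the competing bid falls strictly between $11074 and $19390; elsewhere both bids give the same outcome.
$1563: outcomes coincide → loss $0.
$5712: outcomes coincide → loss $0.
$15118: truthful payoff $0, deviation payoff −$4044 → loss $4044.
$18526: truthful payoff $0, deviation payoff −$7452 → loss $7452.
$7670: outcomes coincide → loss $0.
$12256: truthful payoff $0, deviation payoff −$1182 → loss $1182.
Total loss = $4044 + $7452 + $1182 = $12678.
In a second-price auction your bid sets only whether you win, not what you pay, so bidding your true value is weakly dominant.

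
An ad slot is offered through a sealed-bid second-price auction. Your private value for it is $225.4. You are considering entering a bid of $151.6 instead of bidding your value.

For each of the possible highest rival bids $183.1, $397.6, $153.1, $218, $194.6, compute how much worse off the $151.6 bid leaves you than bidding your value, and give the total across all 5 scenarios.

$152.8

The deviation costs you only when the competing bid falls strictly between $151.6 and $225.4; elsewhere both bids give the same outcome.
$183.1: truthful payoff $42.3, deviation payoff $0 → loss $42.3.
$397.6: outcomes coincide → loss $0.
$153.1: truthful payoff $72.3, deviation payoff $0 → loss $72.3.
$218: truthful payoff $7.4, deviation payoff $0 → loss $7.4.
$194.6: truthful payoff $30.8, deviation payoff $0 → loss $30.8.
Total loss = $42.3 + $72.3 + $7.4 + $30.8 = $152.8.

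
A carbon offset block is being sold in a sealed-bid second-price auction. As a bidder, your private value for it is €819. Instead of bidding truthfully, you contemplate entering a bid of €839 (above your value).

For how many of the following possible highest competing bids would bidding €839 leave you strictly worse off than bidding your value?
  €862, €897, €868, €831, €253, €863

The deviation hurts exactly when the highest competing bid lies strictly between €819 and €839 — overbidding then wins at a price above your value.
€862: above both → same outcome either way.
€897: above both → same outcome either way.
€868: above both → same outcome either way.
€831: inside the interval → strictly worse (loss €12).
€253: below both → same outcome either way.
€863: above both → same outcome either way.
Count: 1.

1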